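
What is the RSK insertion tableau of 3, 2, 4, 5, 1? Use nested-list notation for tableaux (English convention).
P = [[1, 4, 5], [2], [3]]

After inserting 3: P = [[3]].
After inserting 2: P = [[2], [3]].
After inserting 4: P = [[2, 4], [3]].
After inserting 5: P = [[2, 4, 5], [3]].
After inserting 1: P = [[1, 4, 5], [2], [3]].

So P = [[1, 4, 5], [2], [3]].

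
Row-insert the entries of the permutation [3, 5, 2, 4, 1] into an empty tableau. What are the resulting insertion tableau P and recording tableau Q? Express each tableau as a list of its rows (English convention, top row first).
Insert each entry of the permutation into P by Schensted row insertion, recording in Q the position of each new cell.

Insert 3: appended to row 1. P = [[3]], Q = [[1]].
Insert 5: appended to row 1. P = [[3, 5]], Q = [[1, 2]].
Insert 2: 2 bumps 3 from row 1; 3 starts row 2. P = [[2, 5], [3]], Q = [[1, 2], [3]].
Insert 4: 4 bumps 5 from row 1; 5 appends to row 2. P = [[2, 4], [3, 5]], Q = [[1, 2], [3, 4]].
Insert 1: 1 bumps 2 from row 1; 2 bumps 3 from row 2; 3 starts row 3. P = [[1, 4], [2, 5], [3]], Q = [[1, 2], [3, 4], [5]].

So P = [[1, 4], [2, 5], [3]], Q = [[1, 2], [3, 4], [5]].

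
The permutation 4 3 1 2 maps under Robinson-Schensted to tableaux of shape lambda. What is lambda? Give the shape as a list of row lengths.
[2, 1, 1]

RSK row insertion gives P = [[1, 2], [3], [4]], which has shape [2, 1, 1].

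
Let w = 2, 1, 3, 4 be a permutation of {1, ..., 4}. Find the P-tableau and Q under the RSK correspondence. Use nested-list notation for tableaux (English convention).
Insert each entry of the permutation into P by Schensted row insertion, recording in Q the position of each new cell.

Insert 2: appended to row 1. P = [[2]].
Insert 1: 1 bumps 2 from row 1; 2 starts row 2. P = [[1], [2]].
Insert 3: appended to row 1. P = [[1, 3], [2]].
Insert 4: appended to row 1. P = [[1, 3, 4], [2]].

So P = [[1, 3, 4], [2]], Q = [[1, 3, 4], [2]].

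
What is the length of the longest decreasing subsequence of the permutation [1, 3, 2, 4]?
2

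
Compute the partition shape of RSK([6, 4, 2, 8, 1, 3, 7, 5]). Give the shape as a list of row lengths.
[3, 2, 2, 1]

Row-insert each entry into an empty tableau.

After inserting 6: P = [[6]].
After inserting 4: P = [[4], [6]].
After inserting 2: P = [[2], [4], [6]].
After inserting 8: P = [[2, 8], [4], [6]].
After inserting 1: P = [[1, 8], [2], [4], [6]].
After inserting 3: P = [[1, 3], [2, 8], [4], [6]].
After inserting 7: P = [[1, 3, 7], [2, 8], [4], [6]].
After inserting 5: P = [[1, 3, 5], [2, 7], [4, 8], [6]].

The final insertion tableau P = [[1, 3, 5], [2, 7], [4, 8], [6]] has shape [3, 2, 2, 1].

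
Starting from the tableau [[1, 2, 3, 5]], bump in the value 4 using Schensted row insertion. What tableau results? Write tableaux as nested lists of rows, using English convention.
[[1, 2, 3, 4], [5]]

In row 1, 4 replaces 5 (the leftmost entry greater than 4); 5 is bumped to row 2. 5 starts a new row 2. The new tableau is [[1, 2, 3, 4], [5]].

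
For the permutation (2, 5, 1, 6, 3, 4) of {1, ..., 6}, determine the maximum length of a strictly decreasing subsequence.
2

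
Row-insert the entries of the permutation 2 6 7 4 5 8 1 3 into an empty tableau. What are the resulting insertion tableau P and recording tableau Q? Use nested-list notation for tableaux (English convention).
P = [[1, 3, 5, 8], [2, 4], [6, 7]], Q = [[1, 2, 3, 6], [4, 5], [7, 8]]

Insert each entry of the permutation into P by Schensted row insertion, recording in Q the position of each new cell.

After inserting 2: P = [[2]].
After inserting 6: P = [[2, 6]].
After inserting 7: P = [[2, 6, 7]].
After inserting 4: P = [[2, 4, 7], [6]].
After inserting 5: P = [[2, 4, 5], [6, 7]].
After inserting 8: P = [[2, 4, 5, 8], [6, 7]].
After inserting 1: P = [[1, 4, 5, 8], [2, 7], [6]].
After inserting 3: P = [[1, 3, 5, 8], [2, 4], [6, 7]].

So P = [[1, 3, 5, 8], [2, 4], [6, 7]], Q = [[1, 2, 3, 6], [4, 5], [7, 8]].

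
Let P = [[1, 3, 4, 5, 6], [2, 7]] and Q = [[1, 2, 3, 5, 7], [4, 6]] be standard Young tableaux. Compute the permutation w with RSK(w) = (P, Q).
Reverse the RSK construction: for i from n down to 1, find the cell of Q containing i, remove the entry at that cell from P, and reverse-bump it up through P; the value ejected from row 1 is w(i).

Step i=7: Q has 7 at row 1, column 5; remove that cell from P, ejecting 6. So w(7) = 6. P is now [[1, 3, 4, 5], [2, 7]].
Step i=6: Q has 6 at row 2, column 2; remove 7 from row 2 of P and reverse-bump: 7 enters row 1 and ejects 5. So w(6) = 5. P is now [[1, 3, 4, 7], [2]].
Step i=5: Q has 5 at row 1, column 4; remove that cell from P, ejecting 7. So w(5) = 7. P is now [[1, 3, 4], [2]].
Step i=4: Q has 4 at row 2, column 1; remove 2 from row 2 of P and reverse-bump: 2 enters row 1 and ejects 1. So w(4) = 1. P is now [[2, 3, 4]].
Step i=3: Q has 3 at row 1, column 3; remove that cell from P, ejecting 4. So w(3) = 4. P is now [[2, 3]].
Step i=2: Q has 2 at row 1, column 2; remove that cell from P, ejecting 3. So w(2) = 3. P is now [[2]].
Step i=1: Q has 1 at row 1, column 1; remove that cell from P, ejecting 2. So w(1) = 2. P is now [].

So w = 2 3 4 1 7 5 6.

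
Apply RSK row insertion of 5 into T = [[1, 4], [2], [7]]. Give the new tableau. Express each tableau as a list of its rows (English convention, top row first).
[[1, 4, 5], [2], [7]]

5 is larger than every entry of row 1, so it is appended to row 1. The new tableau is [[1, 4, 5], [2], [7]].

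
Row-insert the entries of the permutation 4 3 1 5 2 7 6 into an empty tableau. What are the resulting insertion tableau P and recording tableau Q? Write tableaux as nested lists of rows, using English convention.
P = [[1, 2, 6], [3, 5, 7], [4]], Q = [[1, 4, 6], [2, 5, 7], [3]]

Insert each entry of the permutation into P by Schensted row insertion, recording in Q the position of each new cell.

After inserting 4: P = [[4]].
After inserting 3: P = [[3], [4]].
After inserting 1: P = [[1], [3], [4]].
After inserting 5: P = [[1, 5], [3], [4]].
After inserting 2: P = [[1, 2], [3, 5], [4]].
After inserting 7: P = [[1, 2, 7], [3, 5], [4]].
After inserting 6: P = [[1, 2, 6], [3, 5, 7], [4]].

So P = [[1, 2, 6], [3, 5, 7], [4]], Q = [[1, 4, 6], [2, 5, 7], [3]].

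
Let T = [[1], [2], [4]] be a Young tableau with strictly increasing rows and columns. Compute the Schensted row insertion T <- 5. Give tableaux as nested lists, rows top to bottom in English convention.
[[1, 5], [2], [4]]

5 is larger than every entry of row 1, so it is appended to row 1. The new tableau is [[1, 5], [2], [4]].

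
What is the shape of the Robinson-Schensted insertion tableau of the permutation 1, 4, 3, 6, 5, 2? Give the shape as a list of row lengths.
[3, 2, 1]

Row-insert each entry into an empty tableau.

After inserting 1: P = [[1]].
After inserting 4: P = [[1, 4]].
After inserting 3: P = [[1, 3], [4]].
After inserting 6: P = [[1, 3, 6], [4]].
After inserting 5: P = [[1, 3, 5], [4, 6]].
After inserting 2: P = [[1, 2, 5], [3, 6], [4]].

The final insertion tableau P = [[1, 2, 5], [3, 6], [4]] has shape [3, 2, 1].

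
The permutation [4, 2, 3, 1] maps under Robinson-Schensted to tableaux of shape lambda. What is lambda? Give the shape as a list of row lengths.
Row-insert each entry into an empty tableau.

After inserting 4: P = [[4]].
After inserting 2: P = [[2], [4]].
After inserting 3: P = [[2, 3], [4]].
After inserting 1: P = [[1, 3], [2], [4]].

The final insertion tableau P = [[1, 3], [2], [4]] has shape [2, 1, 1].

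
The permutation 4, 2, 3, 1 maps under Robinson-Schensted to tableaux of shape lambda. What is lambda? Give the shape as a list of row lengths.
[2, 1, 1]

Row-insert each entry into an empty tableau.

After inserting 4: P = [[4]].
After inserting 2: P = [[2], [4]].
After inserting 3: P = [[2, 3], [4]].
After inserting 1: P = [[1, 3], [2], [4]].

The final insertion tableau P = [[1, 3], [2], [4]] has shape [2, 1, 1].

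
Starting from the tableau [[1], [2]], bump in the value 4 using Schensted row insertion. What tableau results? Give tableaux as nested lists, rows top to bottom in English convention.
[[1, 4], [2]]

4 is larger than every entry of row 1, so it is appended to row 1. The new tableau is [[1, 4], [2]].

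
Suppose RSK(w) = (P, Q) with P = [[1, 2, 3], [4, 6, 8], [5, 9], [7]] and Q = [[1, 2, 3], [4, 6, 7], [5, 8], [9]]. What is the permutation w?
5 7 9 6 1 2 8 4 3

Reverse the RSK construction: for i from n down to 1, find the cell of Q containing i, remove the entry at that cell from P, and reverse-bump it up through P; the value ejected from row 1 is w(i).

Step i=9: Q has 9 at row 4, column 1; remove 7 from row 4 of P and reverse-bump: 7 enters row 3 and ejects 5; 5 enters row 2 and ejects 4; 4 enters row 1 and ejects 3. So w(9) = 3. P is now [[1, 2, 4], [5, 6, 8], [7, 9]].
Step i=8: Q has 8 at row 3, column 2; remove 9 from row 3 of P and reverse-bump: 9 enters row 2 and ejects 8; 8 enters row 1 and ejects 4. So w(8) = 4. P is now [[1, 2, 8], [5, 6, 9], [7]].
Step i=7: Q has 7 at row 2, column 3; remove 9 from row 2 of P and reverse-bump: 9 enters row 1 and ejects 8. So w(7) = 8. P is now [[1, 2, 9], [5, 6], [7]].
Step i=6: Q has 6 at row 2, column 2; remove 6 from row 2 of P and reverse-bump: 6 enters row 1 and ejects 2. So w(6) = 2. P is now [[1, 6, 9], [5], [7]].
Step i=5: Q has 5 at row 3, column 1; remove 7 from row 3 of P and reverse-bump: 7 enters row 2 and ejects 5; 5 enters row 1 and ejects 1. So w(5) = 1. P is now [[5, 6, 9], [7]].
Step i=4: Q has 4 at row 2, column 1; remove 7 from row 2 of P and reverse-bump: 7 enters row 1 and ejects 6. So w(4) = 6. P is now [[5, 7, 9]].
Step i=3: Q has 3 at row 1, column 3; remove that cell from P, ejecting 9. So w(3) = 9. P is now [[5, 7]].
Step i=2: Q has 2 at row 1, column 2; remove that cell from P, ejecting 7. So w(2) = 7. P is now [[5]].
Step i=1: Q has 1 at row 1, column 1; remove that cell from P, ejecting 5. So w(1) = 5. P is now [].

So w = 5 7 9 6 1 2 8 4 3.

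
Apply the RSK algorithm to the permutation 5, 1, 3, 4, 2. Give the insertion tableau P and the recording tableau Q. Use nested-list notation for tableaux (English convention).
P = [[1, 2, 4], [3], [5]], Q = [[1, 3, 4], [2], [5]]

Insert each entry of the permutation into P by Schensted row insertion, recording in Q the position of each new cell.

Insert 5: appended to row 1. P = [[5]].
Insert 1: 1 bumps 5 from row 1; 5 starts row 2. P = [[1], [5]].
Insert 3: appended to row 1. P = [[1, 3], [5]].
Insert 4: appended to row 1. P = [[1, 3, 4], [5]].
Insert 2: 2 bumps 3 from row 1; 3 bumps 5 from row 2; 5 starts row 3. P = [[1, 2, 4], [3], [5]].

So P = [[1, 2, 4], [3], [5]], Q = [[1, 3, 4], [2], [5]].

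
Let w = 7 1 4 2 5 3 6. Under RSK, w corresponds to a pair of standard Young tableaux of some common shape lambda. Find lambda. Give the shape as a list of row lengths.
Row-insert each entry into an empty tableau.

After inserting 7: P = [[7]].
After inserting 1: P = [[1], [7]].
After inserting 4: P = [[1, 4], [7]].
After inserting 2: P = [[1, 2], [4], [7]].
After inserting 5: P = [[1, 2, 5], [4], [7]].
After inserting 3: P = [[1, 2, 3], [4, 5], [7]].
After inserting 6: P = [[1, 2, 3, 6], [4, 5], [7]].

The final insertion tableau P = [[1, 2, 3, 6], [4, 5], [7]] has shape [4, 2, 1].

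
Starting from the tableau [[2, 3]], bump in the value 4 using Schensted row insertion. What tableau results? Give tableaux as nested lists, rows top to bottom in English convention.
4 is larger than every entry of row 1, so it is appended to row 1. The new tableau is [[2, 3, 4]].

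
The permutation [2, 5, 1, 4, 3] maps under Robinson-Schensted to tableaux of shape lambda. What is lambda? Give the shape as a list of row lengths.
[2, 2, 1]

Row-insert each entry into an empty tableau.

After inserting 2: P = [[2]].
After inserting 5: P = [[2, 5]].
After inserting 1: P = [[1, 5], [2]].
After inserting 4: P = [[1, 4], [2, 5]].
After inserting 3: P = [[1, 3], [2, 4], [5]].

The final insertion tableau P = [[1, 3], [2, 4], [5]] has shape [2, 2, 1].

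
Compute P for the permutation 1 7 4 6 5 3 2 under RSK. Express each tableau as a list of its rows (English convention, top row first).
P = [[1, 2, 5], [3], [4], [6], [7]]

Insert 1: appended to row 1. P = [[1]].
Insert 7: appended to row 1. P = [[1, 7]].
Insert 4: 4 bumps 7 from row 1; 7 starts row 2. P = [[1, 4], [7]].
Insert 6: appended to row 1. P = [[1, 4, 6], [7]].
Insert 5: 5 bumps 6 from row 1; 6 bumps 7 from row 2; 7 starts row 3. P = [[1, 4, 5], [6], [7]].
Insert 3: 3 bumps 4 from row 1; 4 bumps 6 from row 2; 6 bumps 7 from row 3; 7 starts row 4. P = [[1, 3, 5], [4], [6], [7]].
Insert 2: 2 bumps 3 from row 1; 3 bumps 4 from row 2; 4 bumps 6 from row 3; 6 bumps 7 from row 4; 7 starts row 5. P = [[1, 2, 5], [3], [4], [6], [7]].

So P = [[1, 2, 5], [3], [4], [6], [7]].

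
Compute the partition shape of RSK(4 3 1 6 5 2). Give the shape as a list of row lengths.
[2, 2, 2]

Row-insert each entry into an empty tableau.

After inserting 4: P = [[4]].
After inserting 3: P = [[3], [4]].
After inserting 1: P = [[1], [3], [4]].
After inserting 6: P = [[1, 6], [3], [4]].
After inserting 5: P = [[1, 5], [3, 6], [4]].
After inserting 2: P = [[1, 2], [3, 5], [4, 6]].

The final insertion tableau P = [[1, 2], [3, 5], [4, 6]] has shape [2, 2, 2].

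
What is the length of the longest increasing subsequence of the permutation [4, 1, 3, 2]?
2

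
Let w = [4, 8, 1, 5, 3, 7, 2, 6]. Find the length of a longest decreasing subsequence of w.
4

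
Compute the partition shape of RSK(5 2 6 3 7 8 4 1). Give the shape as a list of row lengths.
Row-insert each entry into an empty tableau.

After inserting 5: P = [[5]].
After inserting 2: P = [[2], [5]].
After inserting 6: P = [[2, 6], [5]].
After inserting 3: P = [[2, 3], [5, 6]].
After inserting 7: P = [[2, 3, 7], [5, 6]].
After inserting 8: P = [[2, 3, 7, 8], [5, 6]].
After inserting 4: P = [[2, 3, 4, 8], [5, 6, 7]].
After inserting 1: P = [[1, 3, 4, 8], [2, 6, 7], [5]].

The final insertion tableau P = [[1, 3, 4, 8], [2, 6, 7], [5]] has shape [4, 3, 1].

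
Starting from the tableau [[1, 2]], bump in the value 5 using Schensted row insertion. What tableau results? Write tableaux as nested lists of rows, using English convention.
[[1, 2, 5]]

5 is larger than every entry of row 1, so it is appended to row 1. The new tableau is [[1, 2, 5]].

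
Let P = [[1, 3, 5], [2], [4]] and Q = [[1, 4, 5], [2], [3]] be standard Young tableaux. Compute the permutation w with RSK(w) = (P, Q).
Reverse the RSK construction: for i from n down to 1, find the cell of Q containing i, remove the entry at that cell from P, and reverse-bump it up through P; the value ejected from row 1 is w(i).

Step i=5: Q has 5 at row 1, column 3; remove that cell from P, ejecting 5. So w(5) = 5. P is now [[1, 3], [2], [4]].
Step i=4: Q has 4 at row 1, column 2; remove that cell from P, ejecting 3. So w(4) = 3. P is now [[1], [2], [4]].
Step i=3: Q has 3 at row 3, column 1; remove 4 from row 3 of P and reverse-bump: 4 enters row 2 and ejects 2; 2 enters row 1 and ejects 1. So w(3) = 1. P is now [[2], [4]].
Step i=2: Q has 2 at row 2, column 1; remove 4 from row 2 of P and reverse-bump: 4 enters row 1 and ejects 2. So w(2) = 2. P is now [[4]].
Step i=1: Q has 1 at row 1, column 1; remove that cell from P, ejecting 4. So w(1) = 4. P is now [].

So w = 4 2 1 3 5.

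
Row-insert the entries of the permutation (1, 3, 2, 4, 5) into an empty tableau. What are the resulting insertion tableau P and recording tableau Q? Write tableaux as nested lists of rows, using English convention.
Insert each entry of the permutation into P by Schensted row insertion, recording in Q the position of each new cell.

After inserting 1: P = [[1]].
After inserting 3: P = [[1, 3]].
After inserting 2: P = [[1, 2], [3]].
After inserting 4: P = [[1, 2, 4], [3]].
After inserting 5: P = [[1, 2, 4, 5], [3]].

So P = [[1, 2, 4, 5], [3]], Q = [[1, 2, 4, 5], [3]].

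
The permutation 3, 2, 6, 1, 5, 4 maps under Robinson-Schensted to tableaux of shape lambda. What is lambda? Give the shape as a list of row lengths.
Row-insert each entry into an empty tableau.

After inserting 3: P = [[3]].
After inserting 2: P = [[2], [3]].
After inserting 6: P = [[2, 6], [3]].
After inserting 1: P = [[1, 6], [2], [3]].
After inserting 5: P = [[1, 5], [2, 6], [3]].
After inserting 4: P = [[1, 4], [2, 5], [3, 6]].

The final insertion tableau P = [[1, 4], [2, 5], [3, 6]] has shape [2, 2, 2].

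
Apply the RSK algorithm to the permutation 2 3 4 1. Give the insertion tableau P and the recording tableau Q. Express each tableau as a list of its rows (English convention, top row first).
Insert each entry of the permutation into P by Schensted row insertion, recording in Q the position of each new cell.

Insert 2: appended to row 1. P = [[2]].
Insert 3: appended to row 1. P = [[2, 3]].
Insert 4: appended to row 1. P = [[2, 3, 4]].
Insert 1: 1 bumps 2 from row 1; 2 starts row 2. P = [[1, 3, 4], [2]].

So P = [[1, 3, 4], [2]], Q = [[1, 2, 3], [4]].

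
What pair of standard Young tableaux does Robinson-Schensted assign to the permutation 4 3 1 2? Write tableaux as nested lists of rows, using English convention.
P = [[1, 2], [3], [4]], Q = [[1, 4], [2], [3]]

Insert each entry of the permutation into P by Schensted row insertion, recording in Q the position of each new cell.

Insert 4: appended to row 1. P = [[4]], Q = [[1]].
Insert 3: 3 bumps 4 from row 1; 4 starts row 2. P = [[3], [4]], Q = [[1], [2]].
Insert 1: 1 bumps 3 from row 1; 3 bumps 4 from row 2; 4 starts row 3. P = [[1], [3], [4]], Q = [[1], [2], [3]].
Insert 2: appended to row 1. P = [[1, 2], [3], [4]], Q = [[1, 4], [2], [3]].

So P = [[1, 2], [3], [4]], Q = [[1, 4], [2], [3]].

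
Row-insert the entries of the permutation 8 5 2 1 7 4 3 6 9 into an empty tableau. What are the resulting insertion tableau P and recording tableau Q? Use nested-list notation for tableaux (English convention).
Insert each entry of the permutation into P by Schensted row insertion, recording in Q the position of each new cell.

After inserting 8: P = [[8]].
After inserting 5: P = [[5], [8]].
After inserting 2: P = [[2], [5], [8]].
After inserting 1: P = [[1], [2], [5], [8]].
After inserting 7: P = [[1, 7], [2], [5], [8]].
After inserting 4: P = [[1, 4], [2, 7], [5], [8]].
After inserting 3: P = [[1, 3], [2, 4], [5, 7], [8]].
After inserting 6: P = [[1, 3, 6], [2, 4], [5, 7], [8]].
After inserting 9: P = [[1, 3, 6, 9], [2, 4], [5, 7], [8]].

So P = [[1, 3, 6, 9], [2, 4], [5, 7], [8]], Q = [[1, 5, 8, 9], [2, 6], [3, 7], [4]].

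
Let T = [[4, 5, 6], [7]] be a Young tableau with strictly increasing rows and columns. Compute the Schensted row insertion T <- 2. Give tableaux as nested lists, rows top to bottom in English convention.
[[2, 5, 6], [4], [7]]

In row 1, 2 replaces 4 (the leftmost entry greater than 2); 4 is bumped to row 2. In row 2, 4 replaces 7 (the leftmost entry greater than 4); 7 is bumped to row 3. 7 starts a new row 3. The new tableau is [[2, 5, 6], [4], [7]].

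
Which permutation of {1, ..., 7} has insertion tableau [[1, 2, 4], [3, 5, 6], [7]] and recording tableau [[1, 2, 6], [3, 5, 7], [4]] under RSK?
3 7 5 1 2 6 4

Reverse the RSK construction: for i from n down to 1, find the cell of Q containing i, remove the entry at that cell from P, and reverse-bump it up through P; the value ejected from row 1 is w(i).

Step i=7: Q has 7 at row 2, column 3; remove 6 from row 2 of P and reverse-bump: 6 enters row 1 and ejects 4. So w(7) = 4. P is now [[1, 2, 6], [3, 5], [7]].
Step i=6: Q has 6 at row 1, column 3; remove that cell from P, ejecting 6. So w(6) = 6. P is now [[1, 2], [3, 5], [7]].
Step i=5: Q has 5 at row 2, column 2; remove 5 from row 2 of P and reverse-bump: 5 enters row 1 and ejects 2. So w(5) = 2. P is now [[1, 5], [3], [7]].
Step i=4: Q has 4 at row 3, column 1; remove 7 from row 3 of P and reverse-bump: 7 enters row 2 and ejects 3; 3 enters row 1 and ejects 1. So w(4) = 1. P is now [[3, 5], [7]].
Step i=3: Q has 3 at row 2, column 1; remove 7 from row 2 of P and reverse-bump: 7 enters row 1 and ejects 5. So w(3) = 5. P is now [[3, 7]].
Step i=2: Q has 2 at row 1, column 2; remove that cell from P, ejecting 7. So w(2) = 7. P is now [[3]].
Step i=1: Q has 1 at row 1, column 1; remove that cell from P, ejecting 3. So w(1) = 3. P is now [].

So w = 3 7 5 1 2 6 4.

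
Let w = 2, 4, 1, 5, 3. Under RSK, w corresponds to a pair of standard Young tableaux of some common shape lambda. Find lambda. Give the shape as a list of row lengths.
[3, 2]

Row-insert each entry into an empty tableau.

After inserting 2: P = [[2]].
After inserting 4: P = [[2, 4]].
After inserting 1: P = [[1, 4], [2]].
After inserting 5: P = [[1, 4, 5], [2]].
After inserting 3: P = [[1, 3, 5], [2, 4]].

The final insertion tableau P = [[1, 3, 5], [2, 4]] has shape [3, 2].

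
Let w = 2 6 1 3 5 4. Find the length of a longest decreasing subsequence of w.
3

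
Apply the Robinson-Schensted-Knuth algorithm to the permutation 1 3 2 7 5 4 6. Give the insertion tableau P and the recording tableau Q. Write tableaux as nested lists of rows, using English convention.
P = [[1, 2, 4, 6], [3, 5], [7]], Q = [[1, 2, 4, 7], [3, 5], [6]]

Insert each entry of the permutation into P by Schensted row insertion, recording in Q the position of each new cell.

Insert 1: appended to row 1. P = [[1]], Q = [[1]].
Insert 3: appended to row 1. P = [[1, 3]], Q = [[1, 2]].
Insert 2: 2 bumps 3 from row 1; 3 starts row 2. P = [[1, 2], [3]], Q = [[1, 2], [3]].
Insert 7: appended to row 1. P = [[1, 2, 7], [3]], Q = [[1, 2, 4], [3]].
Insert 5: 5 bumps 7 from row 1; 7 appends to row 2. P = [[1, 2, 5], [3, 7]], Q = [[1, 2, 4], [3, 5]].
Insert 4: 4 bumps 5 from row 1; 5 bumps 7 from row 2; 7 starts row 3. P = [[1, 2, 4], [3, 5], [7]], Q = [[1, 2, 4], [3, 5], [6]].
Insert 6: appended to row 1. P = [[1, 2, 4, 6], [3, 5], [7]], Q = [[1, 2, 4, 7], [3, 5], [6]].

So P = [[1, 2, 4, 6], [3, 5], [7]], Q = [[1, 2, 4, 7], [3, 5], [6]].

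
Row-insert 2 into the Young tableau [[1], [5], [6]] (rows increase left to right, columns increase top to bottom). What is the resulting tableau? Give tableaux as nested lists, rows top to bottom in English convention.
2 is larger than every entry of row 1, so it is appended to row 1. The new tableau is [[1, 2], [5], [6]].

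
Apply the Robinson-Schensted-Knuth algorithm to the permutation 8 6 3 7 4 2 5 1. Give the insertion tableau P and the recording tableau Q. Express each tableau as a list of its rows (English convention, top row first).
Insert each entry of the permutation into P by Schensted row insertion, recording in Q the position of each new cell.

After inserting 8: P = [[8]].
After inserting 6: P = [[6], [8]].
After inserting 3: P = [[3], [6], [8]].
After inserting 7: P = [[3, 7], [6], [8]].
After inserting 4: P = [[3, 4], [6, 7], [8]].
After inserting 2: P = [[2, 4], [3, 7], [6], [8]].
After inserting 5: P = [[2, 4, 5], [3, 7], [6], [8]].
After inserting 1: P = [[1, 4, 5], [2, 7], [3], [6], [8]].

So P = [[1, 4, 5], [2, 7], [3], [6], [8]], Q = [[1, 4, 7], [2, 5], [3], [6], [8]].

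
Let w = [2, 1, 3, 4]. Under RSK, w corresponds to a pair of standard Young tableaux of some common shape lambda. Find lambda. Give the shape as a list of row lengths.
Row-insert each entry into an empty tableau.

After inserting 2: P = [[2]].
After inserting 1: P = [[1], [2]].
After inserting 3: P = [[1, 3], [2]].
After inserting 4: P = [[1, 3, 4], [2]].

The final insertion tableau P = [[1, 3, 4], [2]] has shape [3, 1].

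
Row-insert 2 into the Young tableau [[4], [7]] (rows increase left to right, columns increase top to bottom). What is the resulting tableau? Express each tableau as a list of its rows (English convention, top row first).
[[2], [4], [7]]

In row 1, 2 replaces 4 (the leftmost entry greater than 2); 4 is bumped to row 2. In row 2, 4 replaces 7 (the leftmost entry greater than 4); 7 is bumped to row 3. 7 starts a new row 3. The new tableau is [[2], [4], [7]].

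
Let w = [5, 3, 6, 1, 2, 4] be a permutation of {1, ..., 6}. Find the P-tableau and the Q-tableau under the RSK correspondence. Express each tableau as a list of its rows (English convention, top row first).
P = [[1, 2, 4], [3, 6], [5]], Q = [[1, 3, 6], [2, 5], [4]]

Insert each entry of the permutation into P by Schensted row insertion, recording in Q the position of each new cell.

After inserting 5: P = [[5]].
After inserting 3: P = [[3], [5]].
After inserting 6: P = [[3, 6], [5]].
After inserting 1: P = [[1, 6], [3], [5]].
After inserting 2: P = [[1, 2], [3, 6], [5]].
After inserting 4: P = [[1, 2, 4], [3, 6], [5]].

So P = [[1, 2, 4], [3, 6], [5]], Q = [[1, 3, 6], [2, 5], [4]].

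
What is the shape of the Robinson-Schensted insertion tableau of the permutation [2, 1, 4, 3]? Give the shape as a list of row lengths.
Row-insert each entry into an empty tableau.

After inserting 2: P = [[2]].
After inserting 1: P = [[1], [2]].
After inserting 4: P = [[1, 4], [2]].
After inserting 3: P = [[1, 3], [2, 4]].

The final insertion tableau P = [[1, 3], [2, 4]] has shape [2, 2].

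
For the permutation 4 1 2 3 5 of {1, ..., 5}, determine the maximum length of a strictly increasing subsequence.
4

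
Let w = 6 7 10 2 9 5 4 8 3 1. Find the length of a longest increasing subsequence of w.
3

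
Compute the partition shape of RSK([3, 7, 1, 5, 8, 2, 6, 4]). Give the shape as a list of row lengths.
Row-insert each entry into an empty tableau.

After inserting 3: P = [[3]].
After inserting 7: P = [[3, 7]].
After inserting 1: P = [[1, 7], [3]].
After inserting 5: P = [[1, 5], [3, 7]].
After inserting 8: P = [[1, 5, 8], [3, 7]].
After inserting 2: P = [[1, 2, 8], [3, 5], [7]].
After inserting 6: P = [[1, 2, 6], [3, 5, 8], [7]].
After inserting 4: P = [[1, 2, 4], [3, 5, 6], [7, 8]].

The final insertion tableau P = [[1, 2, 4], [3, 5, 6], [7, 8]] has shape [3, 3, 2].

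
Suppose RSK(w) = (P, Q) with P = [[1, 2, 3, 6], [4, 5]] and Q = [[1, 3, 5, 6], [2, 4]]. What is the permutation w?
4 1 5 2 3 6

Reverse the RSK construction: for i from n down to 1, find the cell of Q containing i, remove the entry at that cell from P, and reverse-bump it up through P; the value ejected from row 1 is w(i).

Step i=6: Q has 6 at row 1, column 4; remove that cell from P, ejecting 6. So w(6) = 6. P is now [[1, 2, 3], [4, 5]].
Step i=5: Q has 5 at row 1, column 3; remove that cell from P, ejecting 3. So w(5) = 3. P is now [[1, 2], [4, 5]].
Step i=4: Q has 4 at row 2, column 2; remove 5 from row 2 of P and reverse-bump: 5 enters row 1 and ejects 2. So w(4) = 2. P is now [[1, 5], [4]].
Step i=3: Q has 3 at row 1, column 2; remove that cell from P, ejecting 5. So w(3) = 5. P is now [[1], [4]].
Step i=2: Q has 2 at row 2, column 1; remove 4 from row 2 of P and reverse-bump: 4 enters row 1 and ejects 1. So w(2) = 1. P is now [[4]].
Step i=1: Q has 1 at row 1, column 1; remove that cell from P, ejecting 4. So w(1) = 4. P is now [].

So w = 4 1 5 2 3 6.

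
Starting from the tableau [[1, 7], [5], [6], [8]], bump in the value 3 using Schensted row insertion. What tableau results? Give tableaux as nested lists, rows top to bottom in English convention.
In row 1, 3 replaces 7 (the leftmost entry greater than 3); 7 is bumped to row 2. 7 is appended to row 2. The new tableau is [[1, 3], [5, 7], [6], [8]].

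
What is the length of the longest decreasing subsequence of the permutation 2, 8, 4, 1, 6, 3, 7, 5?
3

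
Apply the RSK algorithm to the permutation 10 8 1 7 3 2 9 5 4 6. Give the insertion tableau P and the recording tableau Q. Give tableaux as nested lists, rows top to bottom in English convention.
Insert each entry of the permutation into P by Schensted row insertion, recording in Q the position of each new cell.

Insert 10: appended to row 1. P = [[10]].
Insert 8: 8 bumps 10 from row 1; 10 starts row 2. P = [[8], [10]].
Insert 1: 1 bumps 8 from row 1; 8 bumps 10 from row 2; 10 starts row 3. P = [[1], [8], [10]].
Insert 7: appended to row 1. P = [[1, 7], [8], [10]].
Insert 3: 3 bumps 7 from row 1; 7 bumps 8 from row 2; 8 bumps 10 from row 3; 10 starts row 4. P = [[1, 3], [7], [8], [10]].
Insert 2: 2 bumps 3 from row 1; 3 bumps 7 from row 2; 7 bumps 8 from row 3; 8 bumps 10 from row 4; 10 starts row 5. P = [[1, 2], [3], [7], [8], [10]].
Insert 9: appended to row 1. P = [[1, 2, 9], [3], [7], [8], [10]].
Insert 5: 5 bumps 9 from row 1; 9 appends to row 2. P = [[1, 2, 5], [3, 9], [7], [8], [10]].
Insert 4: 4 bumps 5 from row 1; 5 bumps 9 from row 2; 9 appends to row 3. P = [[1, 2, 4], [3, 5], [7, 9], [8], [10]].
Insert 6: appended to row 1. P = [[1, 2, 4, 6], [3, 5], [7, 9], [8], [10]].

So P = [[1, 2, 4, 6], [3, 5], [7, 9], [8], [10]], Q = [[1, 4, 7, 10], [2, 8], [3, 9], [5], [6]].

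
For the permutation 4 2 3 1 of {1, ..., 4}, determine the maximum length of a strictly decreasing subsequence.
3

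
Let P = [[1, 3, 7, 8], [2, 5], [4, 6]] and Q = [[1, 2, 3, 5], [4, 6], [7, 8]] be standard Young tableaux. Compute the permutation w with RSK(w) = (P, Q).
4 6 7 2 8 5 1 3

Reverse the RSK construction: for i from n down to 1, find the cell of Q containing i, remove the entry at that cell from P, and reverse-bump it up through P; the value ejected from row 1 is w(i).

Step i=8: Q has 8 at row 3, column 2; remove 6 from row 3 of P and reverse-bump: 6 enters row 2 and ejects 5; 5 enters row 1 and ejects 3. So w(8) = 3. P is now [[1, 5, 7, 8], [2, 6], [4]].
Step i=7: Q has 7 at row 3, column 1; remove 4 from row 3 of P and reverse-bump: 4 enters row 2 and ejects 2; 2 enters row 1 and ejects 1. So w(7) = 1. P is now [[2, 5, 7, 8], [4, 6]].
Step i=6: Q has 6 at row 2, column 2; remove 6 from row 2 of P and reverse-bump: 6 enters row 1 and ejects 5. So w(6) = 5. P is now [[2, 6, 7, 8], [4]].
Step i=5: Q has 5 at row 1, column 4; remove that cell from P, ejecting 8. So w(5) = 8. P is now [[2, 6, 7], [4]].
Step i=4: Q has 4 at row 2, column 1; remove 4 from row 2 of P and reverse-bump: 4 enters row 1 and ejects 2. So w(4) = 2. P is now [[4, 6, 7]].
Step i=3: Q has 3 at row 1, column 3; remove that cell from P, ejecting 7. So w(3) = 7. P is now [[4, 6]].
Step i=2: Q has 2 at row 1, column 2; remove that cell from P, ejecting 6. So w(2) = 6. P is now [[4]].
Step i=1: Q has 1 at row 1, column 1; remove that cell from P, ejecting 4. So w(1) = 4. P is now [].

So w = 4 6 7 2 8 5 1 3.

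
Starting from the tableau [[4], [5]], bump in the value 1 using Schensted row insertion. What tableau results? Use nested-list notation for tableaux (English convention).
In row 1, 1 replaces 4 (the leftmost entry greater than 1); 4 is bumped to row 2. In row 2, 4 replaces 5 (the leftmost entry greater than 4); 5 is bumped to row 3. 5 starts a new row 3. The new tableau is [[1], [4], [5]].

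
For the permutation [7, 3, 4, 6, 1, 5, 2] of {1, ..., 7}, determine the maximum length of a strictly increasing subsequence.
3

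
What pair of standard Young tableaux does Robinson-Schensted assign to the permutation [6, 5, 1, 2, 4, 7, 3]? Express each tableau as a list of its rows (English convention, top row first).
P = [[1, 2, 3, 7], [4], [5], [6]], Q = [[1, 4, 5, 6], [2], [3], [7]]

Insert each entry of the permutation into P by Schensted row insertion, recording in Q the position of each new cell.

Insert 6: appended to row 1. P = [[6]].
Insert 5: 5 bumps 6 from row 1; 6 starts row 2. P = [[5], [6]].
Insert 1: 1 bumps 5 from row 1; 5 bumps 6 from row 2; 6 starts row 3. P = [[1], [5], [6]].
Insert 2: appended to row 1. P = [[1, 2], [5], [6]].
Insert 4: appended to row 1. P = [[1, 2, 4], [5], [6]].
Insert 7: appended to row 1. P = [[1, 2, 4, 7], [5], [6]].
Insert 3: 3 bumps 4 from row 1; 4 bumps 5 from row 2; 5 bumps 6 from row 3; 6 starts row 4. P = [[1, 2, 3, 7], [4], [5], [6]].

So P = [[1, 2, 3, 7], [4], [5], [6]], Q = [[1, 4, 5, 6], [2], [3], [7]].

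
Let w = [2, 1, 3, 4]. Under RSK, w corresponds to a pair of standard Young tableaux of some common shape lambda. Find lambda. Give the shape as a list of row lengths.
[3, 1]

Row-insert each entry into an empty tableau.

After inserting 2: P = [[2]].
After inserting 1: P = [[1], [2]].
After inserting 3: P = [[1, 3], [2]].
After inserting 4: P = [[1, 3, 4], [2]].

The final insertion tableau P = [[1, 3, 4], [2]] has shape [3, 1].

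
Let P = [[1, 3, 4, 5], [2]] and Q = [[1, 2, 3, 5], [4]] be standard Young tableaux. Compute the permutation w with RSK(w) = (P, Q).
2 3 4 1 5

Reverse the RSK construction: for i from n down to 1, find the cell of Q containing i, remove the entry at that cell from P, and reverse-bump it up through P; the value ejected from row 1 is w(i).

Step i=5: Q has 5 at row 1, column 4; remove that cell from P, ejecting 5. So w(5) = 5. P is now [[1, 3, 4], [2]].
Step i=4: Q has 4 at row 2, column 1; remove 2 from row 2 of P and reverse-bump: 2 enters row 1 and ejects 1. So w(4) = 1. P is now [[2, 3, 4]].
Step i=3: Q has 3 at row 1, column 3; remove that cell from P, ejecting 4. So w(3) = 4. P is now [[2, 3]].
Step i=2: Q has 2 at row 1, column 2; remove that cell from P, ejecting 3. So w(2) = 3. P is now [[2]].
Step i=1: Q has 1 at row 1, column 1; remove that cell from P, ejecting 2. So w(1) = 2. P is now [].

So w = 2 3 4 1 5.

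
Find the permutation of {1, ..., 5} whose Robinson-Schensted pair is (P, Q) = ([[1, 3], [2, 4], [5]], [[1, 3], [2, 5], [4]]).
Reverse the RSK construction: for i from n down to 1, find the cell of Q containing i, remove the entry at that cell from P, and reverse-bump it up through P; the value ejected from row 1 is w(i).

Step i=5: Q has 5 at row 2, column 2; remove 4 from row 2 of P and reverse-bump: 4 enters row 1 and ejects 3. So w(5) = 3. P is now [[1, 4], [2], [5]].
Step i=4: Q has 4 at row 3, column 1; remove 5 from row 3 of P and reverse-bump: 5 enters row 2 and ejects 2; 2 enters row 1 and ejects 1. So w(4) = 1. P is now [[2, 4], [5]].
Step i=3: Q has 3 at row 1, column 2; remove that cell from P, ejecting 4. So w(3) = 4. P is now [[2], [5]].
Step i=2: Q has 2 at row 2, column 1; remove 5 from row 2 of P and reverse-bump: 5 enters row 1 and ejects 2. So w(2) = 2. P is now [[5]].
Step i=1: Q has 1 at row 1, column 1; remove that cell from P, ejecting 5. So w(1) = 5. P is now [].

So w = 5 2 4 1 3.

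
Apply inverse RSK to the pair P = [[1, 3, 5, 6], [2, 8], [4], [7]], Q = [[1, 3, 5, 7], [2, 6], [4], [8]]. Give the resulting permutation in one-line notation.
7 2 4 3 8 5 6 1

Reverse RSK: for i = n, n-1, ..., 1, locate i in Q, remove the corresponding corner cell from P, and reverse-bump its entry up through P; the value ejected from row 1 is w(i).

So w = 7 2 4 3 8 5 6 1.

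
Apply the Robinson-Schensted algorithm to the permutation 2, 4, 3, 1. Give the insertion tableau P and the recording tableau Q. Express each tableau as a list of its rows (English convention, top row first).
Insert each entry of the permutation into P by Schensted row insertion, recording in Q the position of each new cell.

Insert 2: appended to row 1. P = [[2]].
Insert 4: appended to row 1. P = [[2, 4]].
Insert 3: 3 bumps 4 from row 1; 4 starts row 2. P = [[2, 3], [4]].
Insert 1: 1 bumps 2 from row 1; 2 bumps 4 from row 2; 4 starts row 3. P = [[1, 3], [2], [4]].

So P = [[1, 3], [2], [4]], Q = [[1, 2], [3], [4]].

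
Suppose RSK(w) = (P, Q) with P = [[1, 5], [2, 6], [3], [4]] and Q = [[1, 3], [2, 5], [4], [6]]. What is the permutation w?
4 3 6 2 5 1

Reverse the RSK construction: for i from n down to 1, find the cell of Q containing i, remove the entry at that cell from P, and reverse-bump it up through P; the value ejected from row 1 is w(i).

Step i=6: Q has 6 at row 4, column 1; remove 4 from row 4 of P and reverse-bump: 4 enters row 3 and ejects 3; 3 enters row 2 and ejects 2; 2 enters row 1 and ejects 1. So w(6) = 1. P is now [[2, 5], [3, 6], [4]].
Step i=5: Q has 5 at row 2, column 2; remove 6 from row 2 of P and reverse-bump: 6 enters row 1 and ejects 5. So w(5) = 5. P is now [[2, 6], [3], [4]].
Step i=4: Q has 4 at row 3, column 1; remove 4 from row 3 of P and reverse-bump: 4 enters row 2 and ejects 3; 3 enters row 1 and ejects 2. So w(4) = 2. P is now [[3, 6], [4]].
Step i=3: Q has 3 at row 1, column 2; remove that cell from P, ejecting 6. So w(3) = 6. P is now [[3], [4]].
Step i=2: Q has 2 at row 2, column 1; remove 4 from row 2 of P and reverse-bump: 4 enters row 1 and ejects 3. So w(2) = 3. P is now [[4]].
Step i=1: Q has 1 at row 1, column 1; remove that cell from P, ejecting 4. So w(1) = 4. P is now [].

So w = 4 3 6 2 5 1.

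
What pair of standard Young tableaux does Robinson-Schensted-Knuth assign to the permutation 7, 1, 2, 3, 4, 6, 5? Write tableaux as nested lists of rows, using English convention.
Insert each entry of the permutation into P by Schensted row insertion, recording in Q the position of each new cell.

Insert 7: appended to row 1. P = [[7]].
Insert 1: 1 bumps 7 from row 1; 7 starts row 2. P = [[1], [7]].
Insert 2: appended to row 1. P = [[1, 2], [7]].
Insert 3: appended to row 1. P = [[1, 2, 3], [7]].
Insert 4: appended to row 1. P = [[1, 2, 3, 4], [7]].
Insert 6: appended to row 1. P = [[1, 2, 3, 4, 6], [7]].
Insert 5: 5 bumps 6 from row 1; 6 bumps 7 from row 2; 7 starts row 3. P = [[1, 2, 3, 4, 5], [6], [7]].

So P = [[1, 2, 3, 4, 5], [6], [7]], Q = [[1, 3, 4, 5, 6], [2], [7]].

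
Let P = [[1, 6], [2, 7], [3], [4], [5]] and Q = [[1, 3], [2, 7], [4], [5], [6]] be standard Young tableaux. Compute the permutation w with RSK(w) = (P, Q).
Reverse RSK: for i = n, n-1, ..., 1, locate i in Q, remove the corresponding corner cell from P, and reverse-bump its entry up through P; the value ejected from row 1 is w(i).

So w = 5 4 7 3 2 1 6.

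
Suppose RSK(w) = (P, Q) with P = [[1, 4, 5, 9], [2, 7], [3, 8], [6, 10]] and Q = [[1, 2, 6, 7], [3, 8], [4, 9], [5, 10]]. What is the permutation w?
Reverse the RSK construction: for i from n down to 1, find the cell of Q containing i, remove the entry at that cell from P, and reverse-bump it up through P; the value ejected from row 1 is w(i).

Step i=10: Q has 10 at row 4, column 2; remove 10 from row 4 of P and reverse-bump: 10 enters row 3 and ejects 8; 8 enters row 2 and ejects 7; 7 enters row 1 and ejects 5. So w(10) = 5. P is now [[1, 4, 7, 9], [2, 8], [3, 10], [6]].
Step i=9: Q has 9 at row 3, column 2; remove 10 from row 3 of P and reverse-bump: 10 enters row 2 and ejects 8; 8 enters row 1 and ejects 7. So w(9) = 7. P is now [[1, 4, 8, 9], [2, 10], [3], [6]].
Step i=8: Q has 8 at row 2, column 2; remove 10 from row 2 of P and reverse-bump: 10 enters row 1 and ejects 9. So w(8) = 9. P is now [[1, 4, 8, 10], [2], [3], [6]].
Step i=7: Q has 7 at row 1, column 4; remove that cell from P, ejecting 10. So w(7) = 10. P is now [[1, 4, 8], [2], [3], [6]].
Step i=6: Q has 6 at row 1, column 3; remove that cell from P, ejecting 8. So w(6) = 8. P is now [[1, 4], [2], [3], [6]].
Step i=5: Q has 5 at row 4, column 1; remove 6 from row 4 of P and reverse-bump: 6 enters row 3 and ejects 3; 3 enters row 2 and ejects 2; 2 enters row 1 and ejects 1. So w(5) = 1. P is now [[2, 4], [3], [6]].
Step i=4: Q has 4 at row 3, column 1; remove 6 from row 3 of P and reverse-bump: 6 enters row 2 and ejects 3; 3 enters row 1 and ejects 2. So w(4) = 2. P is now [[3, 4], [6]].
Step i=3: Q has 3 at row 2, column 1; remove 6 from row 2 of P and reverse-bump: 6 enters row 1 and ejects 4. So w(3) = 4. P is now [[3, 6]].
Step i=2: Q has 2 at row 1, column 2; remove that cell from P, ejecting 6. So w(2) = 6. P is now [[3]].
Step i=1: Q has 1 at row 1, column 1; remove that cell from P, ejecting 3. So w(1) = 3. P is now [].

So w = 3 6 4 2 1 8 10 9 7 5.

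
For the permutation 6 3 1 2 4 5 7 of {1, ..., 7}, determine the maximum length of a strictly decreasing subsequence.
3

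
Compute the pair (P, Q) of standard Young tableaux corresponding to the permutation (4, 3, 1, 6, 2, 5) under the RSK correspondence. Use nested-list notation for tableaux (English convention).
Insert each entry of the permutation into P by Schensted row insertion, recording in Q the position of each new cell.

Insert 4: appended to row 1. P = [[4]].
Insert 3: 3 bumps 4 from row 1; 4 starts row 2. P = [[3], [4]].
Insert 1: 1 bumps 3 from row 1; 3 bumps 4 from row 2; 4 starts row 3. P = [[1], [3], [4]].
Insert 6: appended to row 1. P = [[1, 6], [3], [4]].
Insert 2: 2 bumps 6 from row 1; 6 appends to row 2. P = [[1, 2], [3, 6], [4]].
Insert 5: appended to row 1. P = [[1, 2, 5], [3, 6], [4]].

So P = [[1, 2, 5], [3, 6], [4]], Q = [[1, 4, 6], [2, 5], [3]].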